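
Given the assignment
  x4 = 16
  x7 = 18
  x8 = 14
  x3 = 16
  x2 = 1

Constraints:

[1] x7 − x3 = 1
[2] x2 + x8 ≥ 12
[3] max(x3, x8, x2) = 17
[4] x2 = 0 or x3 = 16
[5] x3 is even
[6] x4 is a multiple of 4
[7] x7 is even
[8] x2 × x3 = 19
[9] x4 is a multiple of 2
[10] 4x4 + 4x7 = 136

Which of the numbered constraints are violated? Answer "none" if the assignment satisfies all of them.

[1] x7 − x3 = 18 − 16 = 2, not 1 — fails.
[2] x2 + x8 = 1 + 14 = 15; 15 ≥ 12 — holds.
[3] max(16, 14, 1) = 16, not 17 — fails.
[4] x2 = 1 ≠ 0, but x3 = 16 = 16 (second disjunct) — holds.
[5] x3 = 16 is even — holds.
[6] 16 / 4 = 4, so 4 divides 16 — holds.
[7] x7 = 18 is even — holds.
[8] x2 × x3 = 1 × 16 = 16, not 19 — fails.
[9] 16 / 2 = 8, so 2 divides 16 — holds.
[10] 4x4 + 4x7 = 4(16) + 4(18) = 136 — holds.

No — constraints 1, 3, and 8 are not satisfied.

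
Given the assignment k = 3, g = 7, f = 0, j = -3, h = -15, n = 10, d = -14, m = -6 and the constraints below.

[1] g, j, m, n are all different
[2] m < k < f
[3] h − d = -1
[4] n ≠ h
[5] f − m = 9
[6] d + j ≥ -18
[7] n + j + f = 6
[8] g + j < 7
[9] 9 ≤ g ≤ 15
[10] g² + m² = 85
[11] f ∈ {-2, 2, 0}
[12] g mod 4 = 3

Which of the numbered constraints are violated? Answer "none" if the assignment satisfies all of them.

No — constraints 2, 5, 7, and 9 are not satisfied.

[1] values 7, -3, -6, 10 are pairwise distinct — OK.
[2] values -6, 3, 0; k = 3 is not < f = 0 — violated.
[3] h − d = -15 − (-14) = -1 — OK.
[4] n = 10, h = -15; distinct — OK.
[5] f − m = 0 − (-6) = 6, not 9 — violated.
[6] d + j = -14 + (-3) = -17; -17 ≥ -18 — OK.
[7] n + j + f = 10 + (-3) + 0 = 7, not 6 — violated.
[8] g + j = 7 + (-3) = 4; 4 < 7 — OK.
[9] g = 7 is outside [9, 15] — violated.
[10] g² + m² = 7² + (-6)² = 49 + 36 = 85 — OK.
[11] f = 0 is in {-2, 2, 0} — OK.
[12] 7 mod 4 = 3 — OK.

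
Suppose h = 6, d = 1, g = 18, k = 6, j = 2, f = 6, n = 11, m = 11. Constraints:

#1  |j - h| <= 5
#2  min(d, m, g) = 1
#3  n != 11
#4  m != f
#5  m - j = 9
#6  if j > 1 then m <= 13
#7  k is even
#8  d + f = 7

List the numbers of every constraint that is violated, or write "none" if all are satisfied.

#1 |2 - 6| = 4; 4 ≤ 5  OK
#2 min(1, 11, 18) = 1  OK
#3 n = 11, but 11 is required to differ  FAIL
#4 m = 11, f = 6; distinct  OK
#5 m - j = 11 - 2 = 9  OK
#6 j = 2 > 1, so we need m ≤ 13; m = 11 ≤ 13  OK
#7 k = 6 is even  OK
#8 d + f = 1 + 6 = 7  OK

Constraint 3 does not hold.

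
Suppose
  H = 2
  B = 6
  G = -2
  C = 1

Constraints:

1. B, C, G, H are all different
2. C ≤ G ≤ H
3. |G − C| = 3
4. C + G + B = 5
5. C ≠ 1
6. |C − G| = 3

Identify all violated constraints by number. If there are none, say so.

1. values 6, 1, -2, 2 are pairwise distinct  yes
2. values 1, -2, 2; C = 1 is not ≤ G = -2  no
3. |-2 − 1| = 3  yes
4. C + G + B = 1 + (-2) + 6 = 5  yes
5. C = 1, but 1 is required to differ  no
6. |1 − (-2)| = 3  yes

The assignment fails constraints 2, 5.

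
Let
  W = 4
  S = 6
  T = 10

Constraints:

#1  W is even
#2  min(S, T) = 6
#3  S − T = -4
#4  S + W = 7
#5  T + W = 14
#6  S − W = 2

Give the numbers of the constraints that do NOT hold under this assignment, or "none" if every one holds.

No — constraint 4 is not satisfied.

#1 W = 4 is even — OK.
#2 min(6, 10) = 6 — OK.
#3 S − T = 6 − 10 = -4 — OK.
#4 S + W = 6 + 4 = 10, not 7 — violated.
#5 T + W = 10 + 4 = 14 — OK.
#6 S − W = 6 − 4 = 2 — OK.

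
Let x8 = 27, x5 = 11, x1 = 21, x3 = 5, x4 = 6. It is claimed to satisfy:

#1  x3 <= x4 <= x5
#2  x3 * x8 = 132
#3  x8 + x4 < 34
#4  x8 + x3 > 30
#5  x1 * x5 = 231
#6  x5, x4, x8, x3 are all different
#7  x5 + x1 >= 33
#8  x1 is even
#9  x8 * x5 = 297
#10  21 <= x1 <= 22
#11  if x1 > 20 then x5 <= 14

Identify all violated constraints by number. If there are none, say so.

No — constraints 2, 7, and 8 are not satisfied.

#1 values 5 <= 6 <= 11  holds
#2 x3 * x8 = 5 * 27 = 135, not 132  fails
#3 x8 + x4 = 27 + 6 = 33; 33 < 34  holds
#4 x8 + x3 = 27 + 5 = 32; 32 > 30  holds
#5 x1 * x5 = 21 * 11 = 231  holds
#6 values 11, 6, 27, 5 are pairwise distinct  holds
#7 x5 + x1 = 11 + 21 = 32; 32 < 33, bound 33 not met  fails
#8 x1 = 21 is odd  fails
#9 x8 * x5 = 27 * 11 = 297  holds
#10 x1 = 21 lies in [21, 22]  holds
#11 x1 = 21 > 20, so we need x5 ≤ 14; x5 = 11 ≤ 14  holds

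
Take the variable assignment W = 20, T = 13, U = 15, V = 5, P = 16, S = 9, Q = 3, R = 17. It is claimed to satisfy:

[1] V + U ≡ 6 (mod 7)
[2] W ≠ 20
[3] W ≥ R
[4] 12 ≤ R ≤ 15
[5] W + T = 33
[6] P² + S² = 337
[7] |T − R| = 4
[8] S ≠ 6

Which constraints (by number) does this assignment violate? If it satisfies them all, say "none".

[1] V + U = 20; 20 mod 7 = 6 — satisfied.
[2] W = 20, but 20 is required to differ — violated.
[3] W = 20, R = 17; 20 ≥ 17 — satisfied.
[4] R = 17 is outside [12, 15] — violated.
[5] W + T = 20 + 13 = 33 — satisfied.
[6] P² + S² = 16² + 9² = 256 + 81 = 337 — satisfied.
[7] |13 − 17| = 4 — satisfied.
[8] S = 9, and 9 ≠ 6 — satisfied.

No — constraints 2, 4 are not satisfied.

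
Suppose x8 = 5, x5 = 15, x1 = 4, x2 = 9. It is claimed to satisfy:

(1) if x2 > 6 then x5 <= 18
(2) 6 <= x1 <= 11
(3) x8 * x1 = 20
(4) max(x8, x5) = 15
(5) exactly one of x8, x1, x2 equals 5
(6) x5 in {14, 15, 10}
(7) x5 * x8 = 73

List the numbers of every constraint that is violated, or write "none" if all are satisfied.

(1) x2 = 9 > 6, so we need x5 ≤ 18; x5 = 15 ≤ 18  holds
(2) x1 = 4 is outside [6, 11]  fails
(3) x8 * x1 = 5 * 4 = 20  holds
(4) max(5, 15) = 15  holds
(5) x8=5, x1=4, x2=9; 1 of them equals 5  holds
(6) x5 = 15 is in {14, 15, 10}  holds
(7) x5 * x8 = 15 * 5 = 75, not 73  fails

The assignment fails constraints 2 and 7.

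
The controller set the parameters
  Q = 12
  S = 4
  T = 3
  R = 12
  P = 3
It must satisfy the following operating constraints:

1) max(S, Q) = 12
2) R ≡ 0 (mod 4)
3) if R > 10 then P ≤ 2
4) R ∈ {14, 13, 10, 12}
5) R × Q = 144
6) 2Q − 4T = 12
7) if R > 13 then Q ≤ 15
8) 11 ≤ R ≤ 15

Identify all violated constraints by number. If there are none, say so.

1) max(4, 12) = 12  ✔
2) 12 mod 4 = 0  ✔
3) R = 12 > 10, so we need P ≤ 2; but P = 3 > 2  ✘
4) R = 12 is in {14, 13, 10, 12}  ✔
5) R × Q = 12 × 12 = 144  ✔
6) 2Q − 4T = 2(12) − 4(3) = 12  ✔
7) R = 12, not > 13; antecedent false, conditional vacuously true  ✔
8) R = 12 lies in [11, 15]  ✔

Violated: 3.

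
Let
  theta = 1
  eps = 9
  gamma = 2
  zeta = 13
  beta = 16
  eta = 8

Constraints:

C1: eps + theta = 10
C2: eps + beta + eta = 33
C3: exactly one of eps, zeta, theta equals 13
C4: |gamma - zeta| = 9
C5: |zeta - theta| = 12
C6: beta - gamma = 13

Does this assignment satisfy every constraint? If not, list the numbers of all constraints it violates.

Violated: 4 and 6.

C1: eps + theta = 9 + 1 = 10  yes
C2: eps + beta + eta = 9 + 16 + 8 = 33  yes
C3: eps=9, zeta=13, theta=1; 1 of them equals 13  yes
C4: |2 - 13| = 11, not 9  no
C5: |13 - 1| = 12  yes
C6: beta - gamma = 16 - 2 = 14, not 13  no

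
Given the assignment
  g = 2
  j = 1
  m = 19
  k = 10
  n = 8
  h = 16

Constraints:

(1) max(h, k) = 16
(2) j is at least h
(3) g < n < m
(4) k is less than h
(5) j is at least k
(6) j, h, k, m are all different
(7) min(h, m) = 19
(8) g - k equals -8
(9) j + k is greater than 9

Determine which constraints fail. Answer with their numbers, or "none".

Constraints 2, 5, 7 are violated.

(1) max(16, 10) = 16 — holds.
(2) j = 1, h = 16; 1 < 16 (want ≥) — fails.
(3) values 2 < 8 < 19 — holds.
(4) k = 10, h = 16; 10 < 16 — holds.
(5) j = 1, k = 10; 1 < 10 (want ≥) — fails.
(6) values 1, 16, 10, 19 are pairwise distinct — holds.
(7) min(16, 19) = 16, not 19 — fails.
(8) g - k = 2 - 10 = -8 — holds.
(9) j + k = 1 + 10 = 11; 11 > 9 — holds.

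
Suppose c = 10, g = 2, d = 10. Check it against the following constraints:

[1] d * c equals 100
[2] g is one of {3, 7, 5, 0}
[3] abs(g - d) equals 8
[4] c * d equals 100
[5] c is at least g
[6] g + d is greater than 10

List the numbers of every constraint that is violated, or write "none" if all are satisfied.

Violated: 2.

[1] d * c = 10 * 10 = 100  ✓
[2] g = 2 is not in {3, 7, 5, 0}  ✗
[3] abs(2 - 10) = 8  ✓
[4] c * d = 10 * 10 = 100  ✓
[5] c = 10, g = 2; 10 ≥ 2  ✓
[6] g + d = 2 + 10 = 12; 12 > 10  ✓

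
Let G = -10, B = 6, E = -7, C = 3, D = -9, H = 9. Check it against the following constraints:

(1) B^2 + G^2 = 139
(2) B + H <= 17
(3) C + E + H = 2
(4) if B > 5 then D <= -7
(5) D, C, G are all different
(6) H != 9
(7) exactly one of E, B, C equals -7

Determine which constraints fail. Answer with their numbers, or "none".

(1) B^2 + G^2 = 6^2 + (-10)^2 = 36 + 100 = 136, not 139  FAIL
(2) B + H = 6 + 9 = 15; 15 ≤ 17  OK
(3) C + E + H = 3 + (-7) + 9 = 5, not 2  FAIL
(4) B = 6 > 5, so we need D ≤ -7; D = -9 ≤ -7  OK
(5) values -9, 3, -10 are pairwise distinct  OK
(6) H = 9, but 9 is required to differ  FAIL
(7) E=-7, B=6, C=3; 1 of them equals -7  OK

Constraints 1, 3, 6 do not hold.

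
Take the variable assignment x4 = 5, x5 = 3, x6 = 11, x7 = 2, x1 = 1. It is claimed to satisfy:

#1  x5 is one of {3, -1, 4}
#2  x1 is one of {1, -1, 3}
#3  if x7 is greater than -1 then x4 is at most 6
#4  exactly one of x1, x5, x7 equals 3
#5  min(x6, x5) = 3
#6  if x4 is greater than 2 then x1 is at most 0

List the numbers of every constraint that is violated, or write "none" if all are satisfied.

No — constraint 6 is not satisfied.

#1 x5 = 3 is in {3, -1, 4}  ✓
#2 x1 = 1 is in {1, -1, 3}  ✓
#3 x7 = 2 > -1, so we need x4 ≤ 6; x4 = 5 ≤ 6  ✓
#4 x1=1, x5=3, x7=2; 1 of them equals 3  ✓
#5 min(11, 3) = 3  ✓
#6 x4 = 5 > 2, so we need x1 ≤ 0; but x1 = 1 > 0  ✗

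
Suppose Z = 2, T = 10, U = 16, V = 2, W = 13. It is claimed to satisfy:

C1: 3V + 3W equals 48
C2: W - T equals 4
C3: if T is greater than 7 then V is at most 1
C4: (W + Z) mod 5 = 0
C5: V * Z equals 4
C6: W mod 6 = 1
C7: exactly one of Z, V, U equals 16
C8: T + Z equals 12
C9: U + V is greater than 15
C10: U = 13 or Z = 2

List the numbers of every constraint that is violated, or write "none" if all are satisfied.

C1: 3V + 3W = 3(2) + 3(13) = 45, not 48  fails
C2: W - T = 13 - 10 = 3, not 4  fails
C3: T = 10 > 7, so we need V ≤ 1; but V = 2 > 1  fails
C4: W + Z = 15; 15 mod 5 = 0  holds
C5: V * Z = 2 * 2 = 4  holds
C6: 13 mod 6 = 1  holds
C7: Z=2, V=2, U=16; 1 of them equals 16  holds
C8: T + Z = 10 + 2 = 12  holds
C9: U + V = 16 + 2 = 18; 18 > 15  holds
C10: U = 16 ≠ 13, but Z = 2 = 2 (second disjunct)  holds

Violated: 1, 2, 3.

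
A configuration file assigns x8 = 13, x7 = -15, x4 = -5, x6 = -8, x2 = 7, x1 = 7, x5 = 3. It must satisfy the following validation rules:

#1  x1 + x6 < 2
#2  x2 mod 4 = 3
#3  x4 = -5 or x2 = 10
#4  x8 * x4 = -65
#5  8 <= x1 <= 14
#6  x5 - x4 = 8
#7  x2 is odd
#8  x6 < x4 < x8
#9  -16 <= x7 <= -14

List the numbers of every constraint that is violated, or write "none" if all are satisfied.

#1 x1 + x6 = 7 + (-8) = -1; -1 < 2 — satisfied.
#2 7 mod 4 = 3 — satisfied.
#3 x4 = -5 = -5 (first disjunct) — satisfied.
#4 x8 * x4 = 13 * (-5) = -65 — satisfied.
#5 x1 = 7 is outside [8, 14] — violated.
#6 x5 - x4 = 3 - (-5) = 8 — satisfied.
#7 x2 = 7 is odd — satisfied.
#8 values -8 < -5 < 13 — satisfied.
#9 x7 = -15 lies in [-16, -14] — satisfied.

Violated: 5.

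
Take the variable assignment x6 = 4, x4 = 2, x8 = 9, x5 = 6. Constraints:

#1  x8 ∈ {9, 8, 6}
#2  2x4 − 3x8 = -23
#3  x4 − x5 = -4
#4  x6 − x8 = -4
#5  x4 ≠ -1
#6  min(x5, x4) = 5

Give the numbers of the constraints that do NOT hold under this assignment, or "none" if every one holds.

#1 x8 = 9 is in {9, 8, 6}  ✓
#2 2x4 − 3x8 = 2(2) − 3(9) = -23  ✓
#3 x4 − x5 = 2 − 6 = -4  ✓
#4 x6 − x8 = 4 − 9 = -5, not -4  ✗
#5 x4 = 2, and 2 ≠ -1  ✓
#6 min(6, 2) = 2, not 5  ✗

Constraints 4, 6 do not hold.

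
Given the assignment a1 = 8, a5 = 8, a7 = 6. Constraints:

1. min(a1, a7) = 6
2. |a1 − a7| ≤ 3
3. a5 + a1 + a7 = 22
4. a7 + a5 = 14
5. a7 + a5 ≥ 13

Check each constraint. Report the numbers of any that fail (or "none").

1. min(8, 6) = 6  holds
2. |8 − 6| = 2; 2 ≤ 3  holds
3. a5 + a1 + a7 = 8 + 8 + 6 = 22  holds
4. a7 + a5 = 6 + 8 = 14  holds
5. a7 + a5 = 6 + 8 = 14; 14 ≥ 13  holds

No violations.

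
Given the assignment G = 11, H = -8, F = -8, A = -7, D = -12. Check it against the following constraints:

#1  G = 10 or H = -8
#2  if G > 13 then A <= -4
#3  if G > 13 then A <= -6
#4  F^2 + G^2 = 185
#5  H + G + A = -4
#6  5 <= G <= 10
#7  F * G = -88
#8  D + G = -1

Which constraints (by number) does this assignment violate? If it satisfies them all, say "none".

The assignment fails constraint 6.

#1 G = 11 ≠ 10, but H = -8 = -8 (second disjunct)  true
#2 G = 11, not > 13; antecedent false, conditional vacuously true  true
#3 G = 11, not > 13; antecedent false, conditional vacuously true  true
#4 F^2 + G^2 = (-8)^2 + 11^2 = 64 + 121 = 185  true
#5 H + G + A = -8 + 11 + (-7) = -4  true
#6 G = 11 is outside [5, 10]  false
#7 F * G = -8 * 11 = -88  true
#8 D + G = -12 + 11 = -1  true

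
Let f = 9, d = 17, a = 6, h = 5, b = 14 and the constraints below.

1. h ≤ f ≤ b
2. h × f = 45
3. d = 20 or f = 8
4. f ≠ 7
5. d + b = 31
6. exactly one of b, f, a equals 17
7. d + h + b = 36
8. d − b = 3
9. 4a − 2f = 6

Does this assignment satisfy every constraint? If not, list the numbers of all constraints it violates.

Constraints 3 and 6 are violated.

1. values 5 ≤ 9 ≤ 14  true
2. h × f = 5 × 9 = 45  true
3. d = 17 ≠ 20 and f = 9 ≠ 8; both disjuncts false  false
4. f = 9, and 9 ≠ 7  true
5. d + b = 17 + 14 = 31  true
6. b=14, f=9, a=6; 0 of them equal 17, not exactly one  false
7. d + h + b = 17 + 5 + 14 = 36  true
8. d − b = 17 − 14 = 3  true
9. 4a − 2f = 4(6) − 2(9) = 6  true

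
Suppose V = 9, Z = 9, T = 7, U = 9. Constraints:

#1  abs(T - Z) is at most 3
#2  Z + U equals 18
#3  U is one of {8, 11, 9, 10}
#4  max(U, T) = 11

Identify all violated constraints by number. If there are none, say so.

The assignment fails constraint 4.

#1 abs(7 - 9) = 2; 2 ≤ 3  true
#2 Z + U = 9 + 9 = 18  true
#3 U = 9 is in {8, 11, 9, 10}  true
#4 max(9, 7) = 9, not 11  false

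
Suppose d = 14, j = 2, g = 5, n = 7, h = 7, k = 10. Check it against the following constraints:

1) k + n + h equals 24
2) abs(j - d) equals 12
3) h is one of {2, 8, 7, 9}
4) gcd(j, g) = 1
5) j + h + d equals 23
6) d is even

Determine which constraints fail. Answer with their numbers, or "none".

No violations.

1) k + n + h = 10 + 7 + 7 = 24  true
2) abs(2 - 14) = 12  true
3) h = 7 is in {2, 8, 7, 9}  true
4) gcd(2, 5) = 1  true
5) j + h + d = 2 + 7 + 14 = 23  true
6) d = 14 is even  true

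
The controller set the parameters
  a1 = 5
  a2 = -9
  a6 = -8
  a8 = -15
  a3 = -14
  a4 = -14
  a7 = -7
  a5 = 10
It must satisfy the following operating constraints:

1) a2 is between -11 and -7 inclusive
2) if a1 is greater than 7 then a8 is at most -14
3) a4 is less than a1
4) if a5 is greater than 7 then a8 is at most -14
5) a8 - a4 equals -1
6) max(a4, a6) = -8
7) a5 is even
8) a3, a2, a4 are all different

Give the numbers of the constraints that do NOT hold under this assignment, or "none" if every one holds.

1) a2 = -9 lies in [-11, -7] — satisfied.
2) a1 = 5, not > 7; antecedent false, conditional vacuously true — satisfied.
3) a4 = -14, a1 = 5; -14 < 5 — satisfied.
4) a5 = 10 > 7, so we need a8 ≤ -14; a8 = -15 ≤ -14 — satisfied.
5) a8 - a4 = -15 - (-14) = -1 — satisfied.
6) max(-14, -8) = -8 — satisfied.
7) a5 = 10 is even — satisfied.
8) a3 = a4 = -14, not all different — violated.

Constraint 8 is violated.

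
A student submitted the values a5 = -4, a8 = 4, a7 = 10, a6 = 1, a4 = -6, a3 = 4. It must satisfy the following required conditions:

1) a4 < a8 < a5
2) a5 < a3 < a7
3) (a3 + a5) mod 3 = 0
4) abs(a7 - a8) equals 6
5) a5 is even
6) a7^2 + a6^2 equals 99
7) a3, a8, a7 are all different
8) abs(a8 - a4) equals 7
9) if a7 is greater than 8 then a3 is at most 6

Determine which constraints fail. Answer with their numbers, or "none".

1) values -6, 4, -4; a8 = 4 is not < a5 = -4  no
2) values -4 < 4 < 10  yes
3) a3 + a5 = 0; 0 mod 3 = 0  yes
4) abs(10 - 4) = 6  yes
5) a5 = -4 is even  yes
6) a7^2 + a6^2 = 10^2 + 1^2 = 100 + 1 = 101, not 99  no
7) a3 = a8 = 4, not all different  no
8) abs(4 - (-6)) = 10, not 7  no
9) a7 = 10 > 8, so we need a3 ≤ 6; a3 = 4 ≤ 6  yes

No — constraints 1, 6, 7, 8 are not satisfied.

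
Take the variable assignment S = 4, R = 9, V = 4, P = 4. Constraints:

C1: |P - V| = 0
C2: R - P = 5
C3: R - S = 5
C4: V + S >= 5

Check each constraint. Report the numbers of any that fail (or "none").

C1: |4 - 4| = 0 — holds.
C2: R - P = 9 - 4 = 5 — holds.
C3: R - S = 9 - 4 = 5 — holds.
C4: V + S = 4 + 4 = 8; 8 ≥ 5 — holds.

None — every constraint holds.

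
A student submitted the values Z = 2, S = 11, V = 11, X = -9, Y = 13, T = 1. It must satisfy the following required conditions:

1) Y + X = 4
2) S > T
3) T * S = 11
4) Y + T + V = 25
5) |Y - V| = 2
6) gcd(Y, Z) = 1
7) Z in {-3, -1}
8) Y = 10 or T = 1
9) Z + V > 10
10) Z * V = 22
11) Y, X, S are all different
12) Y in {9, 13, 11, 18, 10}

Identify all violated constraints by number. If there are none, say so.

1) Y + X = 13 + (-9) = 4  true
2) S = 11, T = 1; 11 > 1  true
3) T * S = 1 * 11 = 11  true
4) Y + T + V = 13 + 1 + 11 = 25  true
5) |13 - 11| = 2  true
6) gcd(13, 2) = 1  true
7) Z = 2 is not in {-3, -1}  false
8) Y = 13 ≠ 10, but T = 1 = 1 (second disjunct)  true
9) Z + V = 2 + 11 = 13; 13 > 10  true
10) Z * V = 2 * 11 = 22  true
11) values 13, -9, 11 are pairwise distinct  true
12) Y = 13 is in {9, 13, 11, 18, 10}  true

Violated: 7.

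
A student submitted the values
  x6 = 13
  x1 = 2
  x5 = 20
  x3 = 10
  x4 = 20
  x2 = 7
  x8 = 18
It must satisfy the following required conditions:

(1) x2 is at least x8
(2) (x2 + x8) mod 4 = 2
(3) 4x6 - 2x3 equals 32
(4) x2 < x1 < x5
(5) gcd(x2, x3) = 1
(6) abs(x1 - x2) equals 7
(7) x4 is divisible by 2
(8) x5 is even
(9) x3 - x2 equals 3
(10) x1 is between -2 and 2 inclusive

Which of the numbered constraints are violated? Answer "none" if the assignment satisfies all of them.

No — constraints 1, 2, 4, and 6 are not satisfied.

(1) x2 = 7, x8 = 18; 7 < 18 (want ≥) — violated.
(2) x2 + x8 = 25; 25 mod 4 = 1, not 2 — violated.
(3) 4x6 - 2x3 = 4(13) - 2(10) = 32 — OK.
(4) values 7, 2, 20; x2 = 7 is not < x1 = 2 — violated.
(5) gcd(7, 10) = 1 — OK.
(6) abs(2 - 7) = 5, not 7 — violated.
(7) 20 / 2 = 10, so 2 divides 20 — OK.
(8) x5 = 20 is even — OK.
(9) x3 - x2 = 10 - 7 = 3 — OK.
(10) x1 = 2 lies in [-2, 2] — OK.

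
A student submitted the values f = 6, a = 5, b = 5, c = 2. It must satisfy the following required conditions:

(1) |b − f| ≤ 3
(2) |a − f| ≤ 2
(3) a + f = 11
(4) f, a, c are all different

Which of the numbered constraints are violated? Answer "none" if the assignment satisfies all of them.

The assignment satisfies every constraint.

(1) |5 − 6| = 1; 1 ≤ 3  OK
(2) |5 − 6| = 1; 1 ≤ 2  OK
(3) a + f = 5 + 6 = 11  OK
(4) values 6, 5, 2 are pairwise distinct  OK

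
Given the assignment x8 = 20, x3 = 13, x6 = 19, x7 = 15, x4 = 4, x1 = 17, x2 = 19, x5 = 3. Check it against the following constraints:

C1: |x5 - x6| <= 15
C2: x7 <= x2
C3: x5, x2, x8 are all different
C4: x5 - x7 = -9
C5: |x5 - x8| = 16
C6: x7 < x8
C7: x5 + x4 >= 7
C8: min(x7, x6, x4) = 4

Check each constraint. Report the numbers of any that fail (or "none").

Violated: 1, 4, and 5.

C1: |3 - 19| = 16; 16 > 15, exceeds bound 15 — violated.
C2: x7 = 15, x2 = 19; 15 ≤ 19 — OK.
C3: values 3, 19, 20 are pairwise distinct — OK.
C4: x5 - x7 = 3 - 15 = -12, not -9 — violated.
C5: |3 - 20| = 17, not 16 — violated.
C6: x7 = 15, x8 = 20; 15 < 20 — OK.
C7: x5 + x4 = 3 + 4 = 7; 7 ≥ 7 — OK.
C8: min(15, 19, 4) = 4 — OK.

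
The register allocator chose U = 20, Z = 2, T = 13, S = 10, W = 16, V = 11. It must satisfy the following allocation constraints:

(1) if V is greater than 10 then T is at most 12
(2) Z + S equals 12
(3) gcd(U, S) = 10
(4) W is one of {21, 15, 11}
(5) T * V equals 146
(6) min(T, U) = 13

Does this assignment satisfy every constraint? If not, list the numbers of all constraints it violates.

(1) V = 11 > 10, so we need T ≤ 12; but T = 13 > 12 — does not hold.
(2) Z + S = 2 + 10 = 12 — holds.
(3) gcd(20, 10) = 10 — holds.
(4) W = 16 is not in {21, 15, 11} — does not hold.
(5) T * V = 13 * 11 = 143, not 146 — does not hold.
(6) min(13, 20) = 13 — holds.

No — constraints 1, 4, and 5 are not satisfied.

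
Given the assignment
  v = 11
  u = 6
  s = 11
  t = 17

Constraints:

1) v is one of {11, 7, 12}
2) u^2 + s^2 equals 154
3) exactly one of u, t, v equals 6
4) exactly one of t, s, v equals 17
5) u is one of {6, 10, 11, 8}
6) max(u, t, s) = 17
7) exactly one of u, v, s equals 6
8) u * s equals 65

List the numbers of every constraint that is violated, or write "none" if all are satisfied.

Violated: 2 and 8.

1) v = 11 is in {11, 7, 12} — OK.
2) u^2 + s^2 = 6^2 + 11^2 = 36 + 121 = 157, not 154 — violated.
3) u=6, t=17, v=11; 1 of them equals 6 — OK.
4) t=17, s=11, v=11; 1 of them equals 17 — OK.
5) u = 6 is in {6, 10, 11, 8} — OK.
6) max(6, 17, 11) = 17 — OK.
7) u=6, v=11, s=11; 1 of them equals 6 — OK.
8) u * s = 6 * 11 = 66, not 65 — violated.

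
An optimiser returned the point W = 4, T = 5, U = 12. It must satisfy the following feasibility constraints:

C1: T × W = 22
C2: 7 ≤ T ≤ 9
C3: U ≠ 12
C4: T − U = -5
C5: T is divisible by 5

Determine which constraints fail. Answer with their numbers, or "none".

C1: T × W = 5 × 4 = 20, not 22 — violated.
C2: T = 5 is outside [7, 9] — violated.
C3: U = 12, but 12 is required to differ — violated.
C4: T − U = 5 − 12 = -7, not -5 — violated.
C5: 5 / 5 = 1, so 5 divides 5 — satisfied.

Violated: 1, 2, 3, 4.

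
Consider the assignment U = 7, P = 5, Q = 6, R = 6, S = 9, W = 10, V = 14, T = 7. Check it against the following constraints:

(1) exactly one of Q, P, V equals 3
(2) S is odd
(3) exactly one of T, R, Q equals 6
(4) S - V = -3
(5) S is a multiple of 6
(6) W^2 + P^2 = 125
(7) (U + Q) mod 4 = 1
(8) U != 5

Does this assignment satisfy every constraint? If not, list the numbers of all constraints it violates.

Violated: 1, 3, 4, and 5.

(1) Q=6, P=5, V=14; 0 of them equal 3, not exactly one  ✘
(2) S = 9 is odd  ✔
(3) T=7, R=6, Q=6; 2 of them equal 6, not exactly one  ✘
(4) S - V = 9 - 14 = -5, not -3  ✘
(5) 9 = 6*1 + 3, so 6 does not divide 9  ✘
(6) W^2 + P^2 = 10^2 + 5^2 = 100 + 25 = 125  ✔
(7) U + Q = 13; 13 mod 4 = 1  ✔
(8) U = 7, and 7 ≠ 5  ✔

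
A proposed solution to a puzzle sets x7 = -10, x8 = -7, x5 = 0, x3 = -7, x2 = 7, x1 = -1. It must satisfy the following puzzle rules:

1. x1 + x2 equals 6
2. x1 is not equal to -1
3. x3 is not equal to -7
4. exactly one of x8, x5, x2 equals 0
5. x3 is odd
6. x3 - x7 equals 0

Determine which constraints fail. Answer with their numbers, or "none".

1. x1 + x2 = -1 + 7 = 6  holds
2. x1 = -1, but -1 is required to differ  fails
3. x3 = -7, but -7 is required to differ  fails
4. x8=-7, x5=0, x2=7; 1 of them equals 0  holds
5. x3 = -7 is odd  holds
6. x3 - x7 = -7 - (-10) = 3, not 0  fails

The assignment fails constraints 2, 3, and 6.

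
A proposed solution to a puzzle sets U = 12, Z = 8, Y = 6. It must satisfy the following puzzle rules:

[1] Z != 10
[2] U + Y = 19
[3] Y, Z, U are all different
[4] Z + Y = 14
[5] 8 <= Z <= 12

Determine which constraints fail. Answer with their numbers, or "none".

[1] Z = 8, and 8 ≠ 10  holds
[2] U + Y = 12 + 6 = 18, not 19  fails
[3] values 6, 8, 12 are pairwise distinct  holds
[4] Z + Y = 8 + 6 = 14  holds
[5] Z = 8 lies in [8, 12]  holds

No — constraint 2 is not satisfied.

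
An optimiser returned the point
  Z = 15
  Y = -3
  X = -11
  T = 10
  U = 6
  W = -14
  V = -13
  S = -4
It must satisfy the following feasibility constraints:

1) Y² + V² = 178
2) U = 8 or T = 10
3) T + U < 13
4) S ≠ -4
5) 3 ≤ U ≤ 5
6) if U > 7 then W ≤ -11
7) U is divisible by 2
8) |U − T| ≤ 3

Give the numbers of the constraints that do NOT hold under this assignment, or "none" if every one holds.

Constraints 3, 4, 5, 8 are violated.

1) Y² + V² = (-3)² + (-13)² = 9 + 169 = 178  ✔
2) U = 6 ≠ 8, but T = 10 = 10 (second disjunct)  ✔
3) T + U = 10 + 6 = 16; 16 ≥ 13, bound 13 not met  ✘
4) S = -4, but -4 is required to differ  ✘
5) U = 6 is outside [3, 5]  ✘
6) U = 6, not > 7; antecedent false, conditional vacuously true  ✔
7) 6 / 2 = 3, so 2 divides 6  ✔
8) |6 − 10| = 4; 4 > 3, exceeds bound 3  ✘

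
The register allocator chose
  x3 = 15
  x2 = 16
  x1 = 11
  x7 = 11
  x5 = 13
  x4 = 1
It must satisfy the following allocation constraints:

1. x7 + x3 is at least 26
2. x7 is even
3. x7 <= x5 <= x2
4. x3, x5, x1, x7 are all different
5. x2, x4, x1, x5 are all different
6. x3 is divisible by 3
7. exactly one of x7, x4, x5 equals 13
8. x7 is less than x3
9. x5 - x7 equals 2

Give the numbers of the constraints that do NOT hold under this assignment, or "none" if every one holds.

1. x7 + x3 = 11 + 15 = 26; 26 ≥ 26 — OK.
2. x7 = 11 is odd — violated.
3. values 11 <= 13 <= 16 — OK.
4. x1 = x7 = 11, not all different — violated.
5. values 16, 1, 11, 13 are pairwise distinct — OK.
6. 15 / 3 = 5, so 3 divides 15 — OK.
7. x7=11, x4=1, x5=13; 1 of them equals 13 — OK.
8. x7 = 11, x3 = 15; 11 < 15 — OK.
9. x5 - x7 = 13 - 11 = 2 — OK.

Constraints 2 and 4 do not hold.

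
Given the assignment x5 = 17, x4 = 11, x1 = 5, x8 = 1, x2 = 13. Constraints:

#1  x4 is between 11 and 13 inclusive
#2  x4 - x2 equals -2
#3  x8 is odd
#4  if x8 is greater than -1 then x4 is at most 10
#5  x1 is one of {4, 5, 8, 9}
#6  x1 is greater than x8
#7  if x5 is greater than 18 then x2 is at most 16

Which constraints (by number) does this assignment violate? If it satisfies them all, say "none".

Violated: 4.

#1 x4 = 11 lies in [11, 13]  ✓
#2 x4 - x2 = 11 - 13 = -2  ✓
#3 x8 = 1 is odd  ✓
#4 x8 = 1 > -1, so we need x4 ≤ 10; but x4 = 11 > 10  ✗
#5 x1 = 5 is in {4, 5, 8, 9}  ✓
#6 x1 = 5, x8 = 1; 5 > 1  ✓
#7 x5 = 17, not > 18; antecedent false, conditional vacuously true  ✓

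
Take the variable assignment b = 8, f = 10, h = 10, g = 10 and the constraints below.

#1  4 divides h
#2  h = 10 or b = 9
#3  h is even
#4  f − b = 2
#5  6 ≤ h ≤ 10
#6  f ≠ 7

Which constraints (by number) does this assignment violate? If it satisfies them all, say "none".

#1 10 = 4×2 + 2, so 4 does not divide 10  no
#2 h = 10 = 10 (first disjunct)  yes
#3 h = 10 is even  yes
#4 f − b = 10 − 8 = 2  yes
#5 h = 10 lies in [6, 10]  yes
#6 f = 10, and 10 ≠ 7  yes

No — constraint 1 is not satisfied.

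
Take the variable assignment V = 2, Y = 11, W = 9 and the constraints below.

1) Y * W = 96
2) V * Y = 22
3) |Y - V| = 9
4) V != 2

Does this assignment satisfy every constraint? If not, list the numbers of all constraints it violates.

1) Y * W = 11 * 9 = 99, not 96  ✗
2) V * Y = 2 * 11 = 22  ✓
3) |11 - 2| = 9  ✓
4) V = 2, but 2 is required to differ  ✗

Constraints 1, 4 do not hold.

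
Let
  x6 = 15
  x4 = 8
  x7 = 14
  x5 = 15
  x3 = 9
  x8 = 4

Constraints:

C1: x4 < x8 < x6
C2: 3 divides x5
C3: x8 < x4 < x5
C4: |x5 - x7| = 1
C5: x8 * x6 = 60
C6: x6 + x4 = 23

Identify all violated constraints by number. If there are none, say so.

C1: values 8, 4, 15; x4 = 8 is not < x8 = 4 — does not hold.
C2: 15 / 3 = 5, so 3 divides 15 — holds.
C3: values 4 < 8 < 15 — holds.
C4: |15 - 14| = 1 — holds.
C5: x8 * x6 = 4 * 15 = 60 — holds.
C6: x6 + x4 = 15 + 8 = 23 — holds.

Violated: 1.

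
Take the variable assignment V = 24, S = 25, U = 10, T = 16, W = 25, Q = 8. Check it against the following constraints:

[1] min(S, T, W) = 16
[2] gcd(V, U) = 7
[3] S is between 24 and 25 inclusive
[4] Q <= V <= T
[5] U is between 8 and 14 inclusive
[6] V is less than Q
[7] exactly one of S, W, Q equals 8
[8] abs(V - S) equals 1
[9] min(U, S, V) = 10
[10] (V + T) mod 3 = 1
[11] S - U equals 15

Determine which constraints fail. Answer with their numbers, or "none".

The assignment fails constraints 2, 4, 6.

[1] min(25, 16, 25) = 16  holds
[2] gcd(24, 10) = 2, not 7  fails
[3] S = 25 lies in [24, 25]  holds
[4] values 8, 24, 16; V = 24 is not <= T = 16  fails
[5] U = 10 lies in [8, 14]  holds
[6] V = 24, Q = 8; 24 ≥ 8 (want <)  fails
[7] S=25, W=25, Q=8; 1 of them equals 8  holds
[8] abs(24 - 25) = 1  holds
[9] min(10, 25, 24) = 10  holds
[10] V + T = 40; 40 mod 3 = 1  holds
[11] S - U = 25 - 10 = 15  holds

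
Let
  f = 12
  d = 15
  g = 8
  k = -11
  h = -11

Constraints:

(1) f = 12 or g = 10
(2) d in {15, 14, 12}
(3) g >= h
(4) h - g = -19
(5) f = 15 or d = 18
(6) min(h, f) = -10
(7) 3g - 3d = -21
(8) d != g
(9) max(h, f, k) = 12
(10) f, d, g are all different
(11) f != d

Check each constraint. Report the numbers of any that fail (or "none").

(1) f = 12 = 12 (first disjunct) — holds.
(2) d = 15 is in {15, 14, 12} — holds.
(3) g = 8, h = -11; 8 ≥ -11 — holds.
(4) h - g = -11 - 8 = -19 — holds.
(5) f = 12 ≠ 15 and d = 15 ≠ 18; both disjuncts false — does not hold.
(6) min(-11, 12) = -11, not -10 — does not hold.
(7) 3g - 3d = 3(8) - 3(15) = -21 — holds.
(8) d = 15, g = 8; distinct — holds.
(9) max(-11, 12, -11) = 12 — holds.
(10) values 12, 15, 8 are pairwise distinct — holds.
(11) f = 12, d = 15; distinct — holds.

Constraints 5, 6 do not hold.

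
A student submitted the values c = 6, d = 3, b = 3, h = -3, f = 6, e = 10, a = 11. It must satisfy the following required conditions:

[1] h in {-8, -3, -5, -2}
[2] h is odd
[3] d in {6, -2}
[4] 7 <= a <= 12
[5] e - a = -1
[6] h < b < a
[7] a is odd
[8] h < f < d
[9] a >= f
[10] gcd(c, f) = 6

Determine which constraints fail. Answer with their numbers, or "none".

Violated: 3 and 8.

[1] h = -3 is in {-8, -3, -5, -2}  holds
[2] h = -3 is odd  holds
[3] d = 3 is not in {6, -2}  fails
[4] a = 11 lies in [7, 12]  holds
[5] e - a = 10 - 11 = -1  holds
[6] values -3 < 3 < 11  holds
[7] a = 11 is odd  holds
[8] values -3, 6, 3; f = 6 is not < d = 3  fails
[9] a = 11, f = 6; 11 ≥ 6  holds
[10] gcd(6, 6) = 6  holds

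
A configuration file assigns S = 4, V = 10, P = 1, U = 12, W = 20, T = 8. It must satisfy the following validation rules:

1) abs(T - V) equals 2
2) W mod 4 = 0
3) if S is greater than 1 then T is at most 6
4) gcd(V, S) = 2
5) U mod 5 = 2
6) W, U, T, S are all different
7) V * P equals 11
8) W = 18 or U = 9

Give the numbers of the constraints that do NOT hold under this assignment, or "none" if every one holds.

1) abs(8 - 10) = 2 — holds.
2) 20 mod 4 = 0 — holds.
3) S = 4 > 1, so we need T ≤ 6; but T = 8 > 6 — fails.
4) gcd(10, 4) = 2 — holds.
5) 12 mod 5 = 2 — holds.
6) values 20, 12, 8, 4 are pairwise distinct — holds.
7) V * P = 10 * 1 = 10, not 11 — fails.
8) W = 20 ≠ 18 and U = 12 ≠ 9; both disjuncts false — fails.

No — constraints 3, 7, and 8 are not satisfied.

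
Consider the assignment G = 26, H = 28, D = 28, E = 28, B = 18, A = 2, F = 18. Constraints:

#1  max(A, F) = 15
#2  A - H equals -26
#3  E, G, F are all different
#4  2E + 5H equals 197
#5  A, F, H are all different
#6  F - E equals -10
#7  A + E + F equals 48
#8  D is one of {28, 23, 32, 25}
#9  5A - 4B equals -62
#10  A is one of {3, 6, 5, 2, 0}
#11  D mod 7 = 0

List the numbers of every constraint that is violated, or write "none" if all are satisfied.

Violated: 1, 4.

#1 max(2, 18) = 18, not 15 — violated.
#2 A - H = 2 - 28 = -26 — satisfied.
#3 values 28, 26, 18 are pairwise distinct — satisfied.
#4 2E + 5H = 2(28) + 5(28) = 196, not 197 — violated.
#5 values 2, 18, 28 are pairwise distinct — satisfied.
#6 F - E = 18 - 28 = -10 — satisfied.
#7 A + E + F = 2 + 28 + 18 = 48 — satisfied.
#8 D = 28 is in {28, 23, 32, 25} — satisfied.
#9 5A - 4B = 5(2) - 4(18) = -62 — satisfied.
#10 A = 2 is in {3, 6, 5, 2, 0} — satisfied.
#11 28 mod 7 = 0 — satisfied.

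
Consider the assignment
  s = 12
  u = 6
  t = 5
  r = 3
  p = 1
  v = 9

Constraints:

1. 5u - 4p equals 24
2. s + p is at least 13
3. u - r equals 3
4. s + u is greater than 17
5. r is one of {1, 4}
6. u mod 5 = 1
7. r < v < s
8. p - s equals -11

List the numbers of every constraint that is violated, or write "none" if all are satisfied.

No — constraints 1 and 5 are not satisfied.

1. 5u - 4p = 5(6) - 4(1) = 26, not 24 — violated.
2. s + p = 12 + 1 = 13; 13 ≥ 13 — OK.
3. u - r = 6 - 3 = 3 — OK.
4. s + u = 12 + 6 = 18; 18 > 17 — OK.
5. r = 3 is not in {1, 4} — violated.
6. 6 mod 5 = 1 — OK.
7. values 3 < 9 < 12 — OK.
8. p - s = 1 - 12 = -11 — OK.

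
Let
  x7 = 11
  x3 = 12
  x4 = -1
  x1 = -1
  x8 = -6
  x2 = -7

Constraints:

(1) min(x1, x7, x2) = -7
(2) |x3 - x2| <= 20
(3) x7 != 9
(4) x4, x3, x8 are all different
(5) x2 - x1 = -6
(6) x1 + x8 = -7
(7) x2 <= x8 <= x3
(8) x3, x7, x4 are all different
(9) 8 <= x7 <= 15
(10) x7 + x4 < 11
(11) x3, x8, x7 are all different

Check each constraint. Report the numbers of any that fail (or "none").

Yes — all constraints hold.

(1) min(-1, 11, -7) = -7 — satisfied.
(2) |12 - (-7)| = 19; 19 ≤ 20 — satisfied.
(3) x7 = 11, and 11 ≠ 9 — satisfied.
(4) values -1, 12, -6 are pairwise distinct — satisfied.
(5) x2 - x1 = -7 - (-1) = -6 — satisfied.
(6) x1 + x8 = -1 + (-6) = -7 — satisfied.
(7) values -7 <= -6 <= 12 — satisfied.
(8) values 12, 11, -1 are pairwise distinct — satisfied.
(9) x7 = 11 lies in [8, 15] — satisfied.
(10) x7 + x4 = 11 + (-1) = 10; 10 < 11 — satisfied.
(11) values 12, -6, 11 are pairwise distinct — satisfied.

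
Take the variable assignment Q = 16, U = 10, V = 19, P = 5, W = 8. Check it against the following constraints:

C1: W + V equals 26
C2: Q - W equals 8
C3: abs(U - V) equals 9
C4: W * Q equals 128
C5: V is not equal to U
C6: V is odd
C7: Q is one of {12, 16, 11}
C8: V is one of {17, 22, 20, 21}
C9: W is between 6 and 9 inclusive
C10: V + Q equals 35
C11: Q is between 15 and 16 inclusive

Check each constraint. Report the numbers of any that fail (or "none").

Constraints 1, 8 are violated.

C1: W + V = 8 + 19 = 27, not 26 — violated.
C2: Q - W = 16 - 8 = 8 — satisfied.
C3: abs(10 - 19) = 9 — satisfied.
C4: W * Q = 8 * 16 = 128 — satisfied.
C5: V = 19, U = 10; distinct — satisfied.
C6: V = 19 is odd — satisfied.
C7: Q = 16 is in {12, 16, 11} — satisfied.
C8: V = 19 is not in {17, 22, 20, 21} — violated.
C9: W = 8 lies in [6, 9] — satisfied.
C10: V + Q = 19 + 16 = 35 — satisfied.
C11: Q = 16 lies in [15, 16] — satisfied.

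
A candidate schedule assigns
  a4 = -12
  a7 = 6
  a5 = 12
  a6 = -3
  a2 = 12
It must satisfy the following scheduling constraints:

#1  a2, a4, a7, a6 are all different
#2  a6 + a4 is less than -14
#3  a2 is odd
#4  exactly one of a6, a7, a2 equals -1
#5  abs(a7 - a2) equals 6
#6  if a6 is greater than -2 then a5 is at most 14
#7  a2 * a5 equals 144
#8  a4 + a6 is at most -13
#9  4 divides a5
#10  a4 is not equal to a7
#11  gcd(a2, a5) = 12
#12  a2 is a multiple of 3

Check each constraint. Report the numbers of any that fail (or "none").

Constraints 3, 4 do not hold.

#1 values 12, -12, 6, -3 are pairwise distinct  holds
#2 a6 + a4 = -3 + (-12) = -15; -15 < -14  holds
#3 a2 = 12 is even  fails
#4 a6=-3, a7=6, a2=12; 0 of them equal -1, not exactly one  fails
#5 abs(6 - 12) = 6  holds
#6 a6 = -3, not > -2; antecedent false, conditional vacuously true  holds
#7 a2 * a5 = 12 * 12 = 144  holds
#8 a4 + a6 = -12 + (-3) = -15; -15 ≤ -13  holds
#9 12 / 4 = 3, so 4 divides 12  holds
#10 a4 = -12, a7 = 6; distinct  holds
#11 gcd(12, 12) = 12  holds
#12 12 / 3 = 4, so 3 divides 12  holds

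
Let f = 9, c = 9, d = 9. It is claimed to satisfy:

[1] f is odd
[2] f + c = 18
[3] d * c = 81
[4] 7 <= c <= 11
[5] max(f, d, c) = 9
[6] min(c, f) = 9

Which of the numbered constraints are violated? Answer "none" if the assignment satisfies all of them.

The assignment satisfies every constraint.

[1] f = 9 is odd  yes
[2] f + c = 9 + 9 = 18  yes
[3] d * c = 9 * 9 = 81  yes
[4] c = 9 lies in [7, 11]  yes
[5] max(9, 9, 9) = 9  yes
[6] min(9, 9) = 9  yes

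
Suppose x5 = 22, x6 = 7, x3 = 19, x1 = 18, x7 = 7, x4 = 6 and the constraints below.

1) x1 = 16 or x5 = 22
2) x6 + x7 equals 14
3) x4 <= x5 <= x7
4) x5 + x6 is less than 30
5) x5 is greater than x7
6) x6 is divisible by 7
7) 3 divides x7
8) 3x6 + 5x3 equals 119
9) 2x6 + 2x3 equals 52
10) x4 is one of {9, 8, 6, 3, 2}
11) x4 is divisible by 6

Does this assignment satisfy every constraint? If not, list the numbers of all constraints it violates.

1) x1 = 18 ≠ 16, but x5 = 22 = 22 (second disjunct) — holds.
2) x6 + x7 = 7 + 7 = 14 — holds.
3) values 6, 22, 7; x5 = 22 is not <= x7 = 7 — does not hold.
4) x5 + x6 = 22 + 7 = 29; 29 < 30 — holds.
5) x5 = 22, x7 = 7; 22 > 7 — holds.
6) 7 / 7 = 1, so 7 divides 7 — holds.
7) 7 = 3*2 + 1, so 3 does not divide 7 — does not hold.
8) 3x6 + 5x3 = 3(7) + 5(19) = 116, not 119 — does not hold.
9) 2x6 + 2x3 = 2(7) + 2(19) = 52 — holds.
10) x4 = 6 is in {9, 8, 6, 3, 2} — holds.
11) 6 / 6 = 1, so 6 divides 6 — holds.

Constraints 3, 7, 8 do not hold.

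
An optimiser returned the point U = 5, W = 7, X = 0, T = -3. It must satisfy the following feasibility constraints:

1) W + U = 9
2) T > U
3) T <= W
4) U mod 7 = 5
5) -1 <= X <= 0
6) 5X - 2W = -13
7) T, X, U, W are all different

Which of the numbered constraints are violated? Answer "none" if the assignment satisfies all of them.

1) W + U = 7 + 5 = 12, not 9 — does not hold.
2) T = -3, U = 5; -3 ≤ 5 (want >) — does not hold.
3) T = -3, W = 7; -3 ≤ 7 — holds.
4) 5 mod 7 = 5 — holds.
5) X = 0 lies in [-1, 0] — holds.
6) 5X - 2W = 5(0) - 2(7) = -14, not -13 — does not hold.
7) values -3, 0, 5, 7 are pairwise distinct — holds.

Constraints 1, 2, and 6 are violated.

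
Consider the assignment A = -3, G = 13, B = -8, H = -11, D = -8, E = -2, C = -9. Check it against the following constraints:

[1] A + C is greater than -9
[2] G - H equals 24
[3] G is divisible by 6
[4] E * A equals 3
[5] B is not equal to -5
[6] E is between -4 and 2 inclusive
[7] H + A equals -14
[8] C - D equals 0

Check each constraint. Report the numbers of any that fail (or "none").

[1] A + C = -3 + (-9) = -12; -12 ≤ -9, bound -9 not met — violated.
[2] G - H = 13 - (-11) = 24 — satisfied.
[3] 13 = 6*2 + 1, so 6 does not divide 13 — violated.
[4] E * A = -2 * (-3) = 6, not 3 — violated.
[5] B = -8, and -8 ≠ -5 — satisfied.
[6] E = -2 lies in [-4, 2] — satisfied.
[7] H + A = -11 + (-3) = -14 — satisfied.
[8] C - D = -9 - (-8) = -1, not 0 — violated.

Constraints 1, 3, 4, and 8 are violated.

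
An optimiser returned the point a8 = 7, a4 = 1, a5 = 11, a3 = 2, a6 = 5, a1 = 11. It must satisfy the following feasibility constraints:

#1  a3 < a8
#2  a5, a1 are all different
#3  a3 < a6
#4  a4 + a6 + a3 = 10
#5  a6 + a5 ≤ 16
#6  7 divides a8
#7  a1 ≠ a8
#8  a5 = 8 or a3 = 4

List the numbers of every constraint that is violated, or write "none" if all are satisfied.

Constraints 2, 4, and 8 are violated.

#1 a3 = 2, a8 = 7; 2 < 7 — satisfied.
#2 a5 = a1 = 11, not all different — violated.
#3 a3 = 2, a6 = 5; 2 < 5 — satisfied.
#4 a4 + a6 + a3 = 1 + 5 + 2 = 8, not 10 — violated.
#5 a6 + a5 = 5 + 11 = 16; 16 ≤ 16 — satisfied.
#6 7 / 7 = 1, so 7 divides 7 — satisfied.
#7 a1 = 11, a8 = 7; distinct — satisfied.
#8 a5 = 11 ≠ 8 and a3 = 2 ≠ 4; both disjuncts false — violated.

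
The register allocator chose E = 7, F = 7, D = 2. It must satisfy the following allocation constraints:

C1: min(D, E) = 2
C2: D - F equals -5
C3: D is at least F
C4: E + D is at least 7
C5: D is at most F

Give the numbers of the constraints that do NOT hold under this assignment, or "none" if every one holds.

C1: min(2, 7) = 2 — satisfied.
C2: D - F = 2 - 7 = -5 — satisfied.
C3: D = 2, F = 7; 2 < 7 (want ≥) — violated.
C4: E + D = 7 + 2 = 9; 9 ≥ 7 — satisfied.
C5: D = 2, F = 7; 2 ≤ 7 — satisfied.

No — constraint 3 is not satisfied.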